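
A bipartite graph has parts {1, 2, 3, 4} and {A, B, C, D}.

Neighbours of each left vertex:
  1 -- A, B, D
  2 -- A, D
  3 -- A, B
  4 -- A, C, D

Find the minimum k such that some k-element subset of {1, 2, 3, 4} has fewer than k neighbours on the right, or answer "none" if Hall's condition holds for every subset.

A matching saturating every left vertex exists, for instance 1→D, 2→A, 3→B, 4→C.
By Hall's marriage theorem, this means |N(S)| ≥ |S| for every subset S, so no violating subset exists.

none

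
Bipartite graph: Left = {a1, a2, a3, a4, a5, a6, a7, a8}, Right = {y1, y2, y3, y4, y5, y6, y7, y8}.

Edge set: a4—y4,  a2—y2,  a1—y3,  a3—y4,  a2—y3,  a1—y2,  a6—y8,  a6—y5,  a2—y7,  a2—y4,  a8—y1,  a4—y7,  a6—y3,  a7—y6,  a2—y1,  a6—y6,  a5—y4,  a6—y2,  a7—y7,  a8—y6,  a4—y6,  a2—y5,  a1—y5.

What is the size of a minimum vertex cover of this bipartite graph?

7

{a1, a2, a4, a6, a7, a8, y4} is a vertex cover of size 7: every edge has an endpoint in this set.
No smaller cover exists because a1–y2, a2–y3, a3–y4, a4–y6, a6–y8, a7–y7, a8–y1 is a matching of size 7, and a cover must include an endpoint of each of these disjoint edges (König's theorem).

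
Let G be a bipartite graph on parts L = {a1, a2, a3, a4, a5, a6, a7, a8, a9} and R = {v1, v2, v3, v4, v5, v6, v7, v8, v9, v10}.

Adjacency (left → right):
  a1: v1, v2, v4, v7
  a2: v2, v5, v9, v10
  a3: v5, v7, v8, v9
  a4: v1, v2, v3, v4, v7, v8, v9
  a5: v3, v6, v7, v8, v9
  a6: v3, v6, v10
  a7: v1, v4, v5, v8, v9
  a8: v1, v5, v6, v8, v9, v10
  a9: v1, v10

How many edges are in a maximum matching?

One maximum matching: a1-v7, a2-v2, a3-v8, a4-v1, a5-v9, a6-v3, a7-v5, a8-v6, a9-v10.
All 9 left vertices are matched, so no larger matching exists.

9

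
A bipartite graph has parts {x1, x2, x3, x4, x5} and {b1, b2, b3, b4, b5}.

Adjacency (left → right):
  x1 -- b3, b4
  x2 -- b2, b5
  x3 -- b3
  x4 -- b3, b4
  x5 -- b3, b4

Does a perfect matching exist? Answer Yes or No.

The set {x1, x3, x4, x5} has only 2 neighbours ({b3, b4}), so by Hall's theorem at most 3 of the 5 left vertices can be matched.
Hence no matching covers every left vertex.

No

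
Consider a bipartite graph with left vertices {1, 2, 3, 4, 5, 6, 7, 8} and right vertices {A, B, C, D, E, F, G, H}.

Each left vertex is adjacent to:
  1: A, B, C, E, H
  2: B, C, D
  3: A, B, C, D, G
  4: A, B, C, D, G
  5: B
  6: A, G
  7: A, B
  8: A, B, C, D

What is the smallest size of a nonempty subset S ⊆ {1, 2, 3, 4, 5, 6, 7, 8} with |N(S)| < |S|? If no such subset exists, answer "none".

6

Take S = {2, 3, 4, 5, 6, 7}. Its neighbourhood is {A, B, C, D, G}, so |N(S)| = 5 < |S| = 6.
Every subset of size less than 6 has at least as many neighbours as members, so 6 is the minimum.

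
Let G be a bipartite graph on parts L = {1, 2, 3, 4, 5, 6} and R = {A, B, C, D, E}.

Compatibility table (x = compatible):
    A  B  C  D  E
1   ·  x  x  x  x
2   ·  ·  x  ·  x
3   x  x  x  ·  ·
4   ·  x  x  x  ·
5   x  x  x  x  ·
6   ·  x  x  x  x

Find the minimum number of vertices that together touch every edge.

The 5 edges 1–D, 2–E, 3–A, 4–C, 5–B form a matching, so any vertex cover needs at least 5 vertices (one per matched edge).
Conversely {A, B, C, D, E} meets every edge and has exactly 5 vertices, so 5 is optimal.

5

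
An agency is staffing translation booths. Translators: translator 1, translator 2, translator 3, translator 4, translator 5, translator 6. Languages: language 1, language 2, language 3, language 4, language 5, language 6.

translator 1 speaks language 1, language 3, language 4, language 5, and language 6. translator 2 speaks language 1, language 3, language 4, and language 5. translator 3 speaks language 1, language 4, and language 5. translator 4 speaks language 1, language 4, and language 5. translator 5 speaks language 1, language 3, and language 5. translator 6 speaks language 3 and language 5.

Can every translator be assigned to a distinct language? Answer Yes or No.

The set {translator 2, translator 3, translator 4, translator 5, translator 6} has only 4 neighbours ({language 1, language 3, language 4, language 5}), so by Hall's theorem at most 5 of the 6 translators can be matched.
Hence no matching covers every translator.

No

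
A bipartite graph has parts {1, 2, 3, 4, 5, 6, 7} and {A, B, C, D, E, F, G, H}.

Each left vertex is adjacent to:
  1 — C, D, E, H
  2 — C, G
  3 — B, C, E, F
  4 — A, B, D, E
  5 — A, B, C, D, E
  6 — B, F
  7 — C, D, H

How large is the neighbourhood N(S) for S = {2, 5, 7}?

7

The union of neighbours of {2, 5, 7} is {A, B, C, D, E, G, H}, which has 7 elements.
Since |N(S)| = 7 ≥ |S| = 3, Hall's condition holds for this subset.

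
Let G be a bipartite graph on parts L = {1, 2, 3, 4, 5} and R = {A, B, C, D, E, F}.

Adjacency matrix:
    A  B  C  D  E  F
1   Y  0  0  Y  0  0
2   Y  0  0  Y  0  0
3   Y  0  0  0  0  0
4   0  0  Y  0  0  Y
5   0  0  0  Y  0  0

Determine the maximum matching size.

One maximum matching: 1-A, 2-D, 4-F.
The set {1, 2, 3, 5} has only 2 neighbours ({A, D}), so by Hall's theorem at most 3 of the 5 left vertices can be matched.

3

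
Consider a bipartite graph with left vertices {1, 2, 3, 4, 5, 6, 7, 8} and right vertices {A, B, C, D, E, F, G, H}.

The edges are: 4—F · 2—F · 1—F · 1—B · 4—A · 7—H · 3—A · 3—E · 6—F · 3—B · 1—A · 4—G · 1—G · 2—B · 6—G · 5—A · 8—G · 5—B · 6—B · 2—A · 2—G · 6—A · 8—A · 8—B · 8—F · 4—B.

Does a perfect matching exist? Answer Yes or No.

The set {1, 2, 4, 5, 6, 8} has only 4 neighbours ({A, B, F, G}), so by Hall's theorem at most 6 of the 8 left vertices can be matched.
Hence no matching covers every left vertex.

No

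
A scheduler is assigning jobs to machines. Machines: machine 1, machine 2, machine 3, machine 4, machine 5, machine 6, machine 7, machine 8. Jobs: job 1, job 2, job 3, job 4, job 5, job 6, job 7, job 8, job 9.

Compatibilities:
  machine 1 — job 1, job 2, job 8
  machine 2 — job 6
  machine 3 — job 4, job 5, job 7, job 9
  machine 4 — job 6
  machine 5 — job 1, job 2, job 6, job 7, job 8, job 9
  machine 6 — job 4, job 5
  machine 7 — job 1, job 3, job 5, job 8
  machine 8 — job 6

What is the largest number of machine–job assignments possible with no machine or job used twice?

6

A valid assignment of size 6: machine 1–job 2, machine 2–job 6, machine 3–job 9, machine 5–job 7, machine 6–job 4, machine 7–job 3.
The set {machine 2, machine 4, machine 8} has only 1 neighbour ({job 6}), so by Hall's theorem at most 6 of the 8 machines can be matched.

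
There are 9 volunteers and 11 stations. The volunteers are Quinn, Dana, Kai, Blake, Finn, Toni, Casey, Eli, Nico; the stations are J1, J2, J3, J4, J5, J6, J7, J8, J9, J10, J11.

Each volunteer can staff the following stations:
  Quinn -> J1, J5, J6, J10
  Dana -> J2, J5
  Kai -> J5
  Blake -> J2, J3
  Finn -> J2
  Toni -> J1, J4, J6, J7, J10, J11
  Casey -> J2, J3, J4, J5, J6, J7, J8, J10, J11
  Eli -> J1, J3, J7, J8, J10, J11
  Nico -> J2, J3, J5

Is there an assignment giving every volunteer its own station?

The set {Dana, Kai, Blake, Finn, Nico} has only 3 neighbours ({J2, J3, J5}), so by Hall's theorem at most 7 of the 9 volunteers can be matched.
Hence no matching covers every volunteer.

No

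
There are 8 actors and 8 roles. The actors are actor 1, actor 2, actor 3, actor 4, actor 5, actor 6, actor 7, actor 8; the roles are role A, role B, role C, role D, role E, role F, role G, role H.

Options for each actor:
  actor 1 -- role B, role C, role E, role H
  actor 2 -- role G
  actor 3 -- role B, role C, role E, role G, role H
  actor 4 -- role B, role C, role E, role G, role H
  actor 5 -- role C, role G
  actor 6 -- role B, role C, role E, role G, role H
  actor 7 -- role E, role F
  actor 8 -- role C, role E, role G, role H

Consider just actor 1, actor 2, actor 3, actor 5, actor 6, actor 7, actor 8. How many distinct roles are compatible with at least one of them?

6

The union of neighbours of {actor 1, actor 2, actor 3, actor 5, actor 6, actor 7, actor 8} is {role B, role C, role E, role F, role G, role H}, which has 6 elements.
Since |N(S)| = 6 < |S| = 7, Hall's condition fails for this subset.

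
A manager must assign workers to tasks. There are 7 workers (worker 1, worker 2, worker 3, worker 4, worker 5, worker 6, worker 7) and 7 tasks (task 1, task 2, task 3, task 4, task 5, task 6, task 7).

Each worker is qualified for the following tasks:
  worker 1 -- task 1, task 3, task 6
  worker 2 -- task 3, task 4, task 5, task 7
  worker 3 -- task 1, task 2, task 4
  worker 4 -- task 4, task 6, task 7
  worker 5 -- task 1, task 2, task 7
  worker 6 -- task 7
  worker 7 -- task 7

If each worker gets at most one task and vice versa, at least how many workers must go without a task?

1

A valid assignment of size 6: worker 1-task 1, worker 2-task 5, worker 3-task 4, worker 4-task 6, worker 5-task 2, worker 6-task 7.
The set {worker 6, worker 7} has only 1 neighbour ({task 7}), so by Hall's theorem at most 6 of the 7 workers can be matched.
That matches 6 of the 7, leaving 1 unmatched; no matching can do better.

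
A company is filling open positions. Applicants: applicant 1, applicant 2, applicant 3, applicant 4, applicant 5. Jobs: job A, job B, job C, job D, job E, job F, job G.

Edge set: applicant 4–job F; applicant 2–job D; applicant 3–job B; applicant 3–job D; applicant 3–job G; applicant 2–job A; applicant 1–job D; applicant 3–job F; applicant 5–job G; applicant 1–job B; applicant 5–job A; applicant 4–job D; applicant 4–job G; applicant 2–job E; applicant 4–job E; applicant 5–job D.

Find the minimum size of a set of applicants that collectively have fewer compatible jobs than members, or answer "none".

A matching saturating every applicant exists, for instance applicant 1→job B, applicant 2→job D, applicant 3→job F, applicant 4→job G, applicant 5→job A.
By Hall's marriage theorem, this means |N(S)| ≥ |S| for every subset S, so no violating subset exists.

none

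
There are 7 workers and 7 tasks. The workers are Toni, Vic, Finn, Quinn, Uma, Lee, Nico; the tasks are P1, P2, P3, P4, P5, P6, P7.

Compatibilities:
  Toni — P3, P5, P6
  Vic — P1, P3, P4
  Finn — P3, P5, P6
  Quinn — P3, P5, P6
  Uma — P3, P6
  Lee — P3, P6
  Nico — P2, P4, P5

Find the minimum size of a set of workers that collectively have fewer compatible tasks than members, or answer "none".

Take S = {Toni, Finn, Quinn, Uma}. Its neighbourhood is {P3, P5, P6}, so |N(S)| = 3 < |S| = 4.
Every subset of size less than 4 has at least as many neighbours as members, so 4 is the minimum.

4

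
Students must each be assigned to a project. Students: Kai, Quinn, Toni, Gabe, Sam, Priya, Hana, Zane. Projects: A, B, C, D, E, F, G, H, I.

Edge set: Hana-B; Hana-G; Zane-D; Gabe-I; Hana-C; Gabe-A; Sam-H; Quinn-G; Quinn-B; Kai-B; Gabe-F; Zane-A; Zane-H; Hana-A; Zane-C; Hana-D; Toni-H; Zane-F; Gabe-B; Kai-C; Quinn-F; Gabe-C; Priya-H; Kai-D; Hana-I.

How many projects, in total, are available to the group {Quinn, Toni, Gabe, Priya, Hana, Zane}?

The union of neighbours of {Quinn, Toni, Gabe, Priya, Hana, Zane} is {A, B, C, D, F, G, H, I}, which has 8 elements.
Since |N(S)| = 8 ≥ |S| = 6, Hall's condition holds for this subset.

8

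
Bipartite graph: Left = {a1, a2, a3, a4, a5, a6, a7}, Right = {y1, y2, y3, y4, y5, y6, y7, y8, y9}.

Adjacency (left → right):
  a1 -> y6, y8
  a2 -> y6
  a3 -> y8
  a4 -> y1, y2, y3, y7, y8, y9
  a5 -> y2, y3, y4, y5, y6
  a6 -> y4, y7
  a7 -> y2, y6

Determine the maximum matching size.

6

One maximum matching: a1–y8, a2–y6, a4–y3, a5–y4, a6–y7, a7–y2.
The set {a1, a2, a3} has only 2 neighbours ({y6, y8}), so by Hall's theorem at most 6 of the 7 left vertices can be matched.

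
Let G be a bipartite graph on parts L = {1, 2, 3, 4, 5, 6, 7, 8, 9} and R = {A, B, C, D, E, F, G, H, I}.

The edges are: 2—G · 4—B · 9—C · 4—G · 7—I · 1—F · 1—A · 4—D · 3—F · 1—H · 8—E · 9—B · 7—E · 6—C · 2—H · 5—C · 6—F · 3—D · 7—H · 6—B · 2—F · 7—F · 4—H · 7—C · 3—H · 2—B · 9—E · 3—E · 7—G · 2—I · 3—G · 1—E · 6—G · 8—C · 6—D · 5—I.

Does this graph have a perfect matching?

Yes

For example, pair 1→A, 2→H, 3→D, 4→G, 5→I, 6→C, 7→F, 8→E, 9→B.
Every left vertex is matched, so this is a perfect matching.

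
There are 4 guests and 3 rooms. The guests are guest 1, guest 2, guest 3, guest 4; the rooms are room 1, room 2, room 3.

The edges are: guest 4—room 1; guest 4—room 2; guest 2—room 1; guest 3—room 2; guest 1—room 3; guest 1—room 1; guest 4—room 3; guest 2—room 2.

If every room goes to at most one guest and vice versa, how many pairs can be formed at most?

3

One maximum matching: guest 1→room 3, guest 2→room 1, guest 3→room 2.
The set {guest 1, guest 2, guest 3, guest 4} has only 3 neighbours ({room 1, room 2, room 3}), so by Hall's theorem at most 3 of the 4 guests can be matched.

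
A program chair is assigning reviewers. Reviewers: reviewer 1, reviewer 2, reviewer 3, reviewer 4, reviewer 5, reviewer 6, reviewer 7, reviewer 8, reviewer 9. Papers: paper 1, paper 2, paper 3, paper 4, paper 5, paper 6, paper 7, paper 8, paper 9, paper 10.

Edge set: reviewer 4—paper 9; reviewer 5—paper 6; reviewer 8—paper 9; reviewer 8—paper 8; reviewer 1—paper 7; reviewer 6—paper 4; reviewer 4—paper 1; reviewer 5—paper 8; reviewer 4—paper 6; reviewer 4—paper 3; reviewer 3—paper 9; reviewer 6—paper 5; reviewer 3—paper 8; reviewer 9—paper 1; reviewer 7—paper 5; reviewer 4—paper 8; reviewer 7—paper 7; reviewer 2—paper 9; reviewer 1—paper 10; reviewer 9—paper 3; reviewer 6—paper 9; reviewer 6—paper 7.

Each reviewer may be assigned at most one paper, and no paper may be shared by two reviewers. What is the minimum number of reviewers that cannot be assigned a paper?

One maximum matching: reviewer 1-paper 10, reviewer 2-paper 9, reviewer 3-paper 8, reviewer 4-paper 3, reviewer 5-paper 6, reviewer 6-paper 4, reviewer 7-paper 7, reviewer 9-paper 1.
The set {reviewer 2, reviewer 3, reviewer 8} has only 2 neighbours ({paper 8, paper 9}), so by Hall's theorem at most 8 of the 9 reviewers can be matched.
That matches 8 of the 9, leaving 1 unmatched; no matching can do better.

1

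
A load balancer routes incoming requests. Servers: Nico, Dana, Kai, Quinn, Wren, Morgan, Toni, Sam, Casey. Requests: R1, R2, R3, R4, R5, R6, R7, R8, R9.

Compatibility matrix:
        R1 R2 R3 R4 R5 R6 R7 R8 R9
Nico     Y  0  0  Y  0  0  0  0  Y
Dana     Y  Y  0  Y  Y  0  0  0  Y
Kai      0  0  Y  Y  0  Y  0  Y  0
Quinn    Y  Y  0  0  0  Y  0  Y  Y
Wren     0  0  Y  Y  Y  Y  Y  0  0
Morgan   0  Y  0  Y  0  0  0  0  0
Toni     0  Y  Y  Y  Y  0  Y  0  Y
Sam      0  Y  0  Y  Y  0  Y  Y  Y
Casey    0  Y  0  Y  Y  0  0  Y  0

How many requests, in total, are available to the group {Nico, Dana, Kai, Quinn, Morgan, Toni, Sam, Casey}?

9

The union of neighbours of {Nico, Dana, Kai, Quinn, Morgan, Toni, Sam, Casey} is {R1, R2, R3, R4, R5, R6, R7, R8, R9}, which has 9 elements.
Since |N(S)| = 9 ≥ |S| = 8, Hall's condition holds for this subset.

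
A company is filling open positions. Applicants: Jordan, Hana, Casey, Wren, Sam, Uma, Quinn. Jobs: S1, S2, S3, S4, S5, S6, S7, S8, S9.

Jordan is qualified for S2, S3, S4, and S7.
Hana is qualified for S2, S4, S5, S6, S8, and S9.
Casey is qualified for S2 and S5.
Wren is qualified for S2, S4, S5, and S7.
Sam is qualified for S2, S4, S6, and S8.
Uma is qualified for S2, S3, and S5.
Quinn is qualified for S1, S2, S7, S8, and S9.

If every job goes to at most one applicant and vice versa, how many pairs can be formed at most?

One maximum matching: Jordan-S4, Hana-S9, Casey-S5, Wren-S7, Sam-S6, Uma-S3, Quinn-S2.
All 7 applicants are matched, so no larger matching exists.

7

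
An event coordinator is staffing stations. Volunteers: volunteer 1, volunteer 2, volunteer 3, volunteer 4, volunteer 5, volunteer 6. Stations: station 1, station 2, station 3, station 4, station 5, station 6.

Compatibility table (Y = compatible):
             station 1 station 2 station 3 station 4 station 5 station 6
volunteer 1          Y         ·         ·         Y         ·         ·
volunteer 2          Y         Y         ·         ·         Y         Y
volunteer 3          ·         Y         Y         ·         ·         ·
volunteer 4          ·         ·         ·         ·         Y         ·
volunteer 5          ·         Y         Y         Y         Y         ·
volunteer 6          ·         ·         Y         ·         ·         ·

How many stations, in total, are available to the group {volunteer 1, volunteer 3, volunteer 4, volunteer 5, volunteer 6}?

The union of neighbours of {volunteer 1, volunteer 3, volunteer 4, volunteer 5, volunteer 6} is {station 1, station 2, station 3, station 4, station 5}, which has 5 elements.
Since |N(S)| = 5 ≥ |S| = 5, Hall's condition holds for this subset.

5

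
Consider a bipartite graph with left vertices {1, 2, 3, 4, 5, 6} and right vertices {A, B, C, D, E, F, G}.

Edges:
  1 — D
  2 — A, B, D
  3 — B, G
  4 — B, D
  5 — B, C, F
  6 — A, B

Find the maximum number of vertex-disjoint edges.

One maximum matching: 1→D, 2→A, 3→G, 4→B, 5→F.
The set {1, 2, 4, 6} has only 3 neighbours ({A, B, D}), so by Hall's theorem at most 5 of the 6 left vertices can be matched.

5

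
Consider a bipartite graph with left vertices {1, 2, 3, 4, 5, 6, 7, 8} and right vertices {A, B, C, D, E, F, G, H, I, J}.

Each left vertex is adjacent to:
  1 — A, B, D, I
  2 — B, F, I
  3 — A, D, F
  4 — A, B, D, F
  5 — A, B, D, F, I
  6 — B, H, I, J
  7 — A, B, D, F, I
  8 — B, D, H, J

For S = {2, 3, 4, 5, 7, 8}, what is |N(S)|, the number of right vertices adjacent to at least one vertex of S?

The union of neighbours of {2, 3, 4, 5, 7, 8} is {A, B, D, F, H, I, J}, which has 7 elements.
Since |N(S)| = 7 ≥ |S| = 6, Hall's condition holds for this subset.

7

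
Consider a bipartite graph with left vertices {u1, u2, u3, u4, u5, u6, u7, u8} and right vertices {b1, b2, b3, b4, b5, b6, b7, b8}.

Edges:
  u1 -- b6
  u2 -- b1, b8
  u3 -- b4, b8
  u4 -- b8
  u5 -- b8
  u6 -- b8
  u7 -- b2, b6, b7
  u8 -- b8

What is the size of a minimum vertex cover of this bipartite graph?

5

The 5 edges u1–b6, u2–b1, u3–b4, u4–b8, u7–b7 form a matching, so any vertex cover needs at least 5 vertices (one per matched edge).
Conversely {u1, u2, u3, u7, b8} meets every edge and has exactly 5 vertices, so 5 is optimal.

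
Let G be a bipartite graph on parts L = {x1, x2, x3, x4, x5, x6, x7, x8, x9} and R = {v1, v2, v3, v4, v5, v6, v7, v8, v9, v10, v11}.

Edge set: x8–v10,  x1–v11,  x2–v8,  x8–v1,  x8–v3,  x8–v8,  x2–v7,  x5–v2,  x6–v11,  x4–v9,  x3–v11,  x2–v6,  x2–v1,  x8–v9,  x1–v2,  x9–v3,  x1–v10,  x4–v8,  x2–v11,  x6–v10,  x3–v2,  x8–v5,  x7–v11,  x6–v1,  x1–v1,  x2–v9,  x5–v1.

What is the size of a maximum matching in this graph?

8

A valid assignment of size 8: x1→v1, x2→v6, x3→v11, x4→v9, x5→v2, x6→v10, x8→v5, x9→v3.
The set {x1, x3, x5, x6, x7} has only 4 neighbours ({v1, v10, v11, v2}), so by Hall's theorem at most 8 of the 9 left vertices can be matched.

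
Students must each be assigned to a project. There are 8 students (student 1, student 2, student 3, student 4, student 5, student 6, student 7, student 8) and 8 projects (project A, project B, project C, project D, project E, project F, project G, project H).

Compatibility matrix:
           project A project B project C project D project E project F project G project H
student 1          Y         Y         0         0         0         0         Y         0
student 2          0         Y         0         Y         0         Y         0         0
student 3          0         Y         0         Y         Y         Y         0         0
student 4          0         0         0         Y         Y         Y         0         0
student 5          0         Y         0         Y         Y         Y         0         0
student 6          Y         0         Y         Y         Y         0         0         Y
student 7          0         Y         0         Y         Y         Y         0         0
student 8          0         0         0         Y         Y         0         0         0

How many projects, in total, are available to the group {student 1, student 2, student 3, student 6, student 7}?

8

The union of neighbours of {student 1, student 2, student 3, student 6, student 7} is {project A, project B, project C, project D, project E, project F, project G, project H}, which has 8 elements.
Since |N(S)| = 8 ≥ |S| = 5, Hall's condition holds for this subset.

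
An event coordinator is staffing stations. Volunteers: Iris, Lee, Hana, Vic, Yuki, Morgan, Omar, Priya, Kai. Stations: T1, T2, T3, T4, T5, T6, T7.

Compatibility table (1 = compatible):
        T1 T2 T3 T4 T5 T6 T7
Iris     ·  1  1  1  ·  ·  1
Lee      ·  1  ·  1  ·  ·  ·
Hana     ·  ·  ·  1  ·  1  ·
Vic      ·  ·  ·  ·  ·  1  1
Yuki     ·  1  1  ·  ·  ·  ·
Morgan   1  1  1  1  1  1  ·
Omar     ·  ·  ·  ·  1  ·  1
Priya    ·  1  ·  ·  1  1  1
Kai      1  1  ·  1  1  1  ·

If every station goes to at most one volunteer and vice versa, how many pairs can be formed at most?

7

A valid assignment of size 7: Iris→T3, Lee→T4, Hana→T6, Vic→T7, Yuki→T2, Morgan→T1, Omar→T5.
The set {Iris, Lee, Hana, Vic, Yuki, Morgan, Omar, Priya, Kai} has only 7 neighbours ({T1, T2, T3, T4, T5, T6, T7}), so by Hall's theorem at most 7 of the 9 volunteers can be matched.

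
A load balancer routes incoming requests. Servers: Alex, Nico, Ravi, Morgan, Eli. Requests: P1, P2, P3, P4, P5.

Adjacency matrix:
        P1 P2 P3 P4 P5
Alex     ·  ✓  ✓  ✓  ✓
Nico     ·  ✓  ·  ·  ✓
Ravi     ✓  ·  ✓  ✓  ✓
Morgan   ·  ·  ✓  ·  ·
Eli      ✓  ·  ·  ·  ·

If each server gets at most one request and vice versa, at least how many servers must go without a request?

A valid assignment of size 5: Alex-P4, Nico-P2, Ravi-P5, Morgan-P3, Eli-P1.
This saturates every server, so 5 is the maximum.
That matches 5 of the 5, leaving 0 unmatched; no matching can do better.

0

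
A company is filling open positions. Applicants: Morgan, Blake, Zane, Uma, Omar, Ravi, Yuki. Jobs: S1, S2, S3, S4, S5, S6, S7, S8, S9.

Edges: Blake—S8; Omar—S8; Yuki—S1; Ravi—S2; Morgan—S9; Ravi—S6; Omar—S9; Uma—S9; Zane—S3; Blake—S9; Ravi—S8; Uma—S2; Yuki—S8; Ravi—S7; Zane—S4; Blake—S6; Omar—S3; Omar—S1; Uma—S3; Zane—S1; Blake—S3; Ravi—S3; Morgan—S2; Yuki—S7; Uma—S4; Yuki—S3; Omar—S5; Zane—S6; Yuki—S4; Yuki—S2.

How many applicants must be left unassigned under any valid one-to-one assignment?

0

One maximum matching: Morgan–S9, Blake–S8, Zane–S6, Uma–S4, Omar–S3, Ravi–S7, Yuki–S2.
This saturates every applicant, so 7 is the maximum.
That matches 7 of the 7, leaving 0 unmatched; no matching can do better.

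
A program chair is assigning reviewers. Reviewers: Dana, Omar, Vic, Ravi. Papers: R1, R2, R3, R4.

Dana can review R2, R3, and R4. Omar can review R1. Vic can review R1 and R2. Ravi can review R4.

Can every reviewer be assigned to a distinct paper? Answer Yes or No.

Yes

A valid assignment of size 4: Dana-R3, Omar-R1, Vic-R2, Ravi-R4.
All 4 reviewers are covered.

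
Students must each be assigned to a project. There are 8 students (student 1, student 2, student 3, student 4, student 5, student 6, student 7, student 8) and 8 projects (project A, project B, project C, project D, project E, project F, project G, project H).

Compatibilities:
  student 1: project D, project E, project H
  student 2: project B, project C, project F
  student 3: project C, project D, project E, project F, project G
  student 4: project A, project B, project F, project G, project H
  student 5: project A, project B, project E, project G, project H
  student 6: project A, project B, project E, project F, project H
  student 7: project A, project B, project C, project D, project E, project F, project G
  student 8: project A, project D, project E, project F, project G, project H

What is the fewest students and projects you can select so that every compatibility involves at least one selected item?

The 8 edges student 1–project E, student 2–project C, student 3–project D, student 4–project A, student 5–project G, student 6–project B, student 7–project F, student 8–project H form a matching, so any vertex cover needs at least 8 vertices (one per matched edge).
Conversely {student 1, student 2, student 3, student 4, student 5, student 6, student 7, student 8} meets every edge and has exactly 8 vertices, so 8 is optimal.

8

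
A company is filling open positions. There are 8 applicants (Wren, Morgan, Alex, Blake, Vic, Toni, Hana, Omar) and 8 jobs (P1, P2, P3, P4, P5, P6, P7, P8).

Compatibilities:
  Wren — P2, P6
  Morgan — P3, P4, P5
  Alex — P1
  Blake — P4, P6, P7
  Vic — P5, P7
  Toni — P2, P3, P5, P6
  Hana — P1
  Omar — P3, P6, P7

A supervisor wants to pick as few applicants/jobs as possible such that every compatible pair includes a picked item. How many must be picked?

7

A maximum matching has 7 edges (e.g. Wren–P2, Morgan–P3, Alex–P1, Blake–P4, Vic–P5, Toni–P6, Omar–P7).
By König's theorem the minimum vertex cover has the same size. One such cover is {Wren, Morgan, Blake, Vic, Toni, Omar, P1}.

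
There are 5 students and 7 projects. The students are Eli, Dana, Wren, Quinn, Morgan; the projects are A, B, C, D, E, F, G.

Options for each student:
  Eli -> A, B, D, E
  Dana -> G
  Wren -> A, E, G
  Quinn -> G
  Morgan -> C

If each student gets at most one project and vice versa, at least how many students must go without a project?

For example, pair Eli–B, Dana–G, Wren–E, Morgan–C.
The set {Dana, Quinn} has only 1 neighbour ({G}), so by Hall's theorem at most 4 of the 5 students can be matched.
That matches 4 of the 5, leaving 1 unmatched; no matching can do better.

1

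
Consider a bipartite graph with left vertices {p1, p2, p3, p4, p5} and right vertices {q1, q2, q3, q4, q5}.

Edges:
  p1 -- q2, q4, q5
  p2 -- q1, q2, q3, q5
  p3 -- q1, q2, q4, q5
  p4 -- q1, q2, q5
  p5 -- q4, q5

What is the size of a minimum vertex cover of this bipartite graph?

5

The 5 edges p1–q2, p2–q3, p3–q4, p4–q1, p5–q5 form a matching, so any vertex cover needs at least 5 vertices (one per matched edge).
Conversely {p1, p2, p3, p4, p5} meets every edge and has exactly 5 vertices, so 5 is optimal.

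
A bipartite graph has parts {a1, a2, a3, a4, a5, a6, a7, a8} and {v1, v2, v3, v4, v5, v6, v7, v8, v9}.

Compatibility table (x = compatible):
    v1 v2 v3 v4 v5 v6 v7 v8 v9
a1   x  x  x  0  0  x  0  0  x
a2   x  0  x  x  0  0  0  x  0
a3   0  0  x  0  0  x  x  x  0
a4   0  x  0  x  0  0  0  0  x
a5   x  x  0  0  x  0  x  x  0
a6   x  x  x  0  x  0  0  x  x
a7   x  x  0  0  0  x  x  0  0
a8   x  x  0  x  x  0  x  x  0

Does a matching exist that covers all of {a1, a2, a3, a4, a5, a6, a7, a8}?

Yes

One maximum matching: a1→v3, a2→v4, a3→v6, a4→v9, a5→v5, a6→v1, a7→v2, a8→v8.
Every left vertex is matched, so this matching saturates all of them.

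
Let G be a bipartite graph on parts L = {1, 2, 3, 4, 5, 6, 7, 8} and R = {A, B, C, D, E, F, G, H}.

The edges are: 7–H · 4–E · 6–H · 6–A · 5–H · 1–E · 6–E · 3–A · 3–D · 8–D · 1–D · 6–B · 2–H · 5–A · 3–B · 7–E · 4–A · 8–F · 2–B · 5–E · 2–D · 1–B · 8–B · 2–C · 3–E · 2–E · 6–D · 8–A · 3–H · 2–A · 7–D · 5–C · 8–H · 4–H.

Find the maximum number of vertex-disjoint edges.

7

A valid assignment of size 7: 1→D, 2→B, 3→E, 4→H, 5→C, 6→A, 8→F.
The set {1, 2, 3, 4, 5, 6, 7} has only 6 neighbours ({A, B, C, D, E, H}), so by Hall's theorem at most 7 of the 8 left vertices can be matched.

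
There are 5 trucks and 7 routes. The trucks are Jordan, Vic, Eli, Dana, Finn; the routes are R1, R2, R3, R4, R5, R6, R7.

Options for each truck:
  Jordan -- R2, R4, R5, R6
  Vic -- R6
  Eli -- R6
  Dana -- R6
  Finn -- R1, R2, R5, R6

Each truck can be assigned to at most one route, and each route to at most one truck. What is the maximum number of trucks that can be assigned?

3

One maximum matching: Jordan-R4, Vic-R6, Finn-R5.
The set {Vic, Eli, Dana} has only 1 neighbour ({R6}), so by Hall's theorem at most 3 of the 5 trucks can be matched.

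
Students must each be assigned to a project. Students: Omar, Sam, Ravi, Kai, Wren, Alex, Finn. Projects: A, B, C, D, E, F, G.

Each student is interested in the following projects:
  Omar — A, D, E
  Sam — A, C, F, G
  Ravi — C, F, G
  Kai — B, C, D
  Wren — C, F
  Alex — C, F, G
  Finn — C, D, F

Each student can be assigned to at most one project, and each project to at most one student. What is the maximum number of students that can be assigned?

One maximum matching: Omar–E, Sam–A, Ravi–G, Kai–B, Wren–C, Alex–F, Finn–D.
All 7 students are matched, so no larger matching exists.

7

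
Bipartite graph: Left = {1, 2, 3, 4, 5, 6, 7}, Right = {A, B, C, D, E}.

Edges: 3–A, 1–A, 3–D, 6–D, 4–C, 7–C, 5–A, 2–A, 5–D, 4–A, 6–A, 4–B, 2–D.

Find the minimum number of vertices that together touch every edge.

4

{4, 7, A, D} is a vertex cover of size 4: every edge has an endpoint in this set.
No smaller cover exists because 1–A, 2–D, 4–B, 7–C is a matching of size 4, and a cover must include an endpoint of each of these disjoint edges (König's theorem).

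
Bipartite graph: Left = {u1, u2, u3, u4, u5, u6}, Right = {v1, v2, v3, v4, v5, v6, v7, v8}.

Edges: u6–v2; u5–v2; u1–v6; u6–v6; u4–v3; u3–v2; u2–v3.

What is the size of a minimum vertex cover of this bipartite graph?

A maximum matching has 3 edges (e.g. u1–v6, u2–v3, u3–v2).
By König's theorem the minimum vertex cover has the same size. One such cover is {v2, v3, v6}.

3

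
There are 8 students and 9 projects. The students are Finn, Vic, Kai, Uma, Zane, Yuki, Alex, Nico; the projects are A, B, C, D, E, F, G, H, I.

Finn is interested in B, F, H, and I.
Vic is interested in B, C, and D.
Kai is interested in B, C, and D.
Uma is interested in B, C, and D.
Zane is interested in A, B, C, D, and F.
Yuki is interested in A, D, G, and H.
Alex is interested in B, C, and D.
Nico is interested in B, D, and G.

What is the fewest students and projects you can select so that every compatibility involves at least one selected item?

7

{Finn, Zane, Yuki, Nico, B, C, D} is a vertex cover of size 7: every edge has an endpoint in this set.
No smaller cover exists because Finn–F, Vic–D, Kai–C, Uma–B, Zane–A, Yuki–H, Nico–G is a matching of size 7, and a cover must include an endpoint of each of these disjoint edges (König's theorem).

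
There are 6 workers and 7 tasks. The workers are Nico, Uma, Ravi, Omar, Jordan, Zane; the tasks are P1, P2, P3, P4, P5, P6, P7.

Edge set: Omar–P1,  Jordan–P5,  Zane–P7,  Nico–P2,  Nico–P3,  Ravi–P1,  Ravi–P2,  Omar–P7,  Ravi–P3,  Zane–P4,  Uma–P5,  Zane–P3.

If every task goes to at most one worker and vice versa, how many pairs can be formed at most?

5

A valid assignment of size 5: Nico-P2, Uma-P5, Ravi-P3, Omar-P1, Zane-P7.
The set {Uma, Jordan} has only 1 neighbour ({P5}), so by Hall's theorem at most 5 of the 6 workers can be matched.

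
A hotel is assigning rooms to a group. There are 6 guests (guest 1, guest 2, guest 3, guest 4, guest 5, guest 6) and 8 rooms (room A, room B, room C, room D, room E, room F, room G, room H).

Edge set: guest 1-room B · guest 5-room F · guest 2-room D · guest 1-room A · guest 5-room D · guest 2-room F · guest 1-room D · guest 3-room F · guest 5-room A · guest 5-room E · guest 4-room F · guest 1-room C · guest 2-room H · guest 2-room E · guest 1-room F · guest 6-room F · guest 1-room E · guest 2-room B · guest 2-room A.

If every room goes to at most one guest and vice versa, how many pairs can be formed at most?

4

For example, pair guest 1–room C, guest 2–room D, guest 3–room F, guest 5–room E.
The set {guest 3, guest 4, guest 6} has only 1 neighbour ({room F}), so by Hall's theorem at most 4 of the 6 guests can be matched.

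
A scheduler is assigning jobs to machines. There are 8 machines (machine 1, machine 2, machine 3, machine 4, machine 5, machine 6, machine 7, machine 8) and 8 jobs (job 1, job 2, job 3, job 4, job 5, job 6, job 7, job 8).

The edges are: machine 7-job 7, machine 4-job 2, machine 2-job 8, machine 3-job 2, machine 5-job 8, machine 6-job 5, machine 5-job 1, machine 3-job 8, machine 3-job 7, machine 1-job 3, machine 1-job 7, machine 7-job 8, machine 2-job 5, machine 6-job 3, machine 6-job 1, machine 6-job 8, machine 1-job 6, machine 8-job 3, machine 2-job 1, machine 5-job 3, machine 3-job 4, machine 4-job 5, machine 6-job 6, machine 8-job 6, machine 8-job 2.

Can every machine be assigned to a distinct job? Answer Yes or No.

Yes

For example, pair machine 1-job 6, machine 2-job 8, machine 3-job 4, machine 4-job 5, machine 5-job 3, machine 6-job 1, machine 7-job 7, machine 8-job 2.
All 8 machines are covered.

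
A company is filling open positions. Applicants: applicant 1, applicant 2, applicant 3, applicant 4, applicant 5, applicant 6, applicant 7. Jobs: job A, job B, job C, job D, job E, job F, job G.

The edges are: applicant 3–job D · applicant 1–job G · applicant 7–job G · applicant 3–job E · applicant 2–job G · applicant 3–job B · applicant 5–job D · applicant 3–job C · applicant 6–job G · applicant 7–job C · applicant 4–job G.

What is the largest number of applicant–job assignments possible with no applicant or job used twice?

A valid assignment of size 4: applicant 1→job G, applicant 3→job E, applicant 5→job D, applicant 7→job C.
The set {applicant 1, applicant 2, applicant 4, applicant 6} has only 1 neighbour ({job G}), so by Hall's theorem at most 4 of the 7 applicants can be matched.

4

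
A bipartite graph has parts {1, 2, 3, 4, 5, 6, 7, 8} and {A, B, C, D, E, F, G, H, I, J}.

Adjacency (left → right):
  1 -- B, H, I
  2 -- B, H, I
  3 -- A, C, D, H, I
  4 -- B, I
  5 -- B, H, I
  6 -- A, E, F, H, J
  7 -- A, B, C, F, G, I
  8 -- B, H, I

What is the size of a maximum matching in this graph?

6

For example, pair 1→I, 2→H, 3→A, 4→B, 6→J, 7→G.
The set {1, 2, 4, 5, 8} has only 3 neighbours ({B, H, I}), so by Hall's theorem at most 6 of the 8 left vertices can be matched.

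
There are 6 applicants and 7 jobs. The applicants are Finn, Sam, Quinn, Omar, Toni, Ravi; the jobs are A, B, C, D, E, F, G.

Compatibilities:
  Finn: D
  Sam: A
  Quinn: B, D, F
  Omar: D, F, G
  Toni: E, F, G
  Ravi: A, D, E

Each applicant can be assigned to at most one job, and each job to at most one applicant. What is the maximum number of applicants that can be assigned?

For example, pair Finn–D, Sam–A, Quinn–B, Omar–F, Toni–G, Ravi–E.
This saturates every applicant, so 6 is the maximum.

6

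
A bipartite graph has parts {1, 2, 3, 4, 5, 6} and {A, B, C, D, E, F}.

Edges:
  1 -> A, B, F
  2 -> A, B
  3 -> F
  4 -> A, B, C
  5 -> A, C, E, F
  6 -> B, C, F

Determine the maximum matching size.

5

For example, pair 1-B, 2-A, 3-F, 4-C, 5-E.
The set {1, 2, 3, 4, 6} has only 4 neighbours ({A, B, C, F}), so by Hall's theorem at most 5 of the 6 left vertices can be matched.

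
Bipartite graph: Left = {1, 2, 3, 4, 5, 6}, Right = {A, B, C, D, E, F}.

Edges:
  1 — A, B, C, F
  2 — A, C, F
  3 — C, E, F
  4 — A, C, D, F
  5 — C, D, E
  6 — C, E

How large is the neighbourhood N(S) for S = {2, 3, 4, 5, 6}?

5

The union of neighbours of {2, 3, 4, 5, 6} is {A, C, D, E, F}, which has 5 elements.
Since |N(S)| = 5 ≥ |S| = 5, Hall's condition holds for this subset.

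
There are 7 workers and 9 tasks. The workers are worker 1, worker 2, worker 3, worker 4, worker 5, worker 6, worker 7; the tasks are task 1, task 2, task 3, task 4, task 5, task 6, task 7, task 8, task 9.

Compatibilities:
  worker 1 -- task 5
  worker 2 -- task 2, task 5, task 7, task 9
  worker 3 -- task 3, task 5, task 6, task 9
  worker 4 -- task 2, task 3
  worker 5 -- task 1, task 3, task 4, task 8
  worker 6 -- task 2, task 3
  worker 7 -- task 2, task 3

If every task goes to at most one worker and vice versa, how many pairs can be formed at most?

6

One maximum matching: worker 1→task 5, worker 2→task 7, worker 3→task 6, worker 4→task 3, worker 5→task 8, worker 6→task 2.
The set {worker 4, worker 6, worker 7} has only 2 neighbours ({task 2, task 3}), so by Hall's theorem at most 6 of the 7 workers can be matched.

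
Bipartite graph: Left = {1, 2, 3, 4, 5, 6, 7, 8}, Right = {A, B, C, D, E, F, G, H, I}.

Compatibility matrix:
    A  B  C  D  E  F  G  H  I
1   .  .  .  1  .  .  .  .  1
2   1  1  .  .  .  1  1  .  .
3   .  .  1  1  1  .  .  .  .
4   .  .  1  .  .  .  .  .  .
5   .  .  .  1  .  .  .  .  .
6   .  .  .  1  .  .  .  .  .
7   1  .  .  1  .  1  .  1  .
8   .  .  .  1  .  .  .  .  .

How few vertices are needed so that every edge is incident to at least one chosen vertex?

A maximum matching has 6 edges (e.g. 1–I, 2–B, 3–E, 4–C, 5–D, 7–F).
By König's theorem the minimum vertex cover has the same size. One such cover is {1, 2, 3, 4, 7, D}.

6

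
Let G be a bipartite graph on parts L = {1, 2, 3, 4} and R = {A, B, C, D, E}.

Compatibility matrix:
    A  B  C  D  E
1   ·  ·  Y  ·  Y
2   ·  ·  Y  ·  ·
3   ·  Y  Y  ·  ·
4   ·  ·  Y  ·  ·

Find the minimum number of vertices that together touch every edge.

{1, 3, C} is a vertex cover of size 3: every edge has an endpoint in this set.
No smaller cover exists because 1–E, 2–C, 3–B is a matching of size 3, and a cover must include an endpoint of each of these disjoint edges (König's theorem).

3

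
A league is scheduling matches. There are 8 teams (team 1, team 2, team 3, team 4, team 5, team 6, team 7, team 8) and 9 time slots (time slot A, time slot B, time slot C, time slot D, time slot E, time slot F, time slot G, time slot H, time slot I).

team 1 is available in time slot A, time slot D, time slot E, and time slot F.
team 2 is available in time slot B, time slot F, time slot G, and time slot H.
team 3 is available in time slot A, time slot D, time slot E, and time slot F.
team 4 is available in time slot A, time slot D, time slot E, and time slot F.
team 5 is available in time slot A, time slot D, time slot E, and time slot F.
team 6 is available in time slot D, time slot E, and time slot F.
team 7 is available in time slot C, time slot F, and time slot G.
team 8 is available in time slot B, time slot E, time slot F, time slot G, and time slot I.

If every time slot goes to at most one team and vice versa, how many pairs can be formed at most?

One maximum matching: team 1→time slot E, team 2→time slot H, team 3→time slot A, team 4→time slot D, team 5→time slot F, team 7→time slot C, team 8→time slot G.
The set {team 1, team 3, team 4, team 5, team 6} has only 4 neighbours ({time slot A, time slot D, time slot E, time slot F}), so by Hall's theorem at most 7 of the 8 teams can be matched.

7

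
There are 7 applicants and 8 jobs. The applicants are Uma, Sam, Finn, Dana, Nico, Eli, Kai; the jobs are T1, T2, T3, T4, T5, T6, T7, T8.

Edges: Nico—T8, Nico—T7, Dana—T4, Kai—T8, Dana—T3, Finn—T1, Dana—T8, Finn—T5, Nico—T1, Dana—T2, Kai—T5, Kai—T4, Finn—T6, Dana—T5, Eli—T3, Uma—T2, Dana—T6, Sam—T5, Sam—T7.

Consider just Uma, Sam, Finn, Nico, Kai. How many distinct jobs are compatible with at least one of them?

The union of neighbours of {Uma, Sam, Finn, Nico, Kai} is {T1, T2, T4, T5, T6, T7, T8}, which has 7 elements.
Since |N(S)| = 7 ≥ |S| = 5, Hall's condition holds for this subset.

7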